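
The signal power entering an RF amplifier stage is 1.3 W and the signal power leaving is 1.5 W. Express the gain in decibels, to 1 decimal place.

Power is a power quantity, so gain = 10·log₁₀(P_out/P_in).
10·log₁₀(1.5/1.3) = 10·log₁₀(1.154) = 0.6 dB.

0.6 dB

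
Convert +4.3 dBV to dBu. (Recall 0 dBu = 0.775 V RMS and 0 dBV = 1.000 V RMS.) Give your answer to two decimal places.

+6.51 dBu

The offset between the scales is 20·log₁₀(0.775/1.000) = −2.214 dB.
So dBu = +4.3 + 2.214 = +6.51 dBu.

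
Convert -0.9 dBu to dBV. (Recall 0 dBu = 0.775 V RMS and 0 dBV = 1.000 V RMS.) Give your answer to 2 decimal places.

The offset between the scales is 20·log₁₀(0.775/1.000) = −2.214 dB.
So dBV = -0.9 − 2.214 = -3.11 dBV.

-3.11 dBV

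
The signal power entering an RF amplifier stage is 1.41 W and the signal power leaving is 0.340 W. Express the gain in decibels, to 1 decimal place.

-6.2 dB

Power is a power quantity, so gain = 10·log₁₀(P_out/P_in).
10·log₁₀(0.340/1.41) = 10·log₁₀(0.2411) = -6.2 dB.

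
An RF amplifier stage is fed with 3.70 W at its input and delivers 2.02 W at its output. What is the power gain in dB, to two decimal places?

-2.63 dB

Power ratio → dB uses the 10·log₁₀ form:
10·log₁₀(2.02/3.70) = 10·log₁₀(0.5459) = -2.63 dB.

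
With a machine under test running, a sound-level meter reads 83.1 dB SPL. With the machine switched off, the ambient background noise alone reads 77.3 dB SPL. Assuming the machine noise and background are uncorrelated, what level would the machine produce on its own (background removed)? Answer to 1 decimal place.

81.8 dB SPL

Background correction is a power subtraction:
L_src = 10·log₁₀(10^(83.1/10) − 10^(77.3/10)) = 10·log₁₀(150500000) = 81.8 dB SPL.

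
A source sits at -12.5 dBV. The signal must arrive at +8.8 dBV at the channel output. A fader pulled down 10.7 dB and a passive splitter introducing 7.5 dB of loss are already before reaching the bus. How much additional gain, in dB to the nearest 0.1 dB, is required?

39.5 dB

The required make-up gain is the shortfall in the dB sum.
G = +8.8 − (-12.5) + 10.7 + 7.5 = 39.5 dB.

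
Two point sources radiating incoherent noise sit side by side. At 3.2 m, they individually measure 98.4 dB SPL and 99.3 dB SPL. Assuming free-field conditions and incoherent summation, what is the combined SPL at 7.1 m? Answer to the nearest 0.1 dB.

Combined at 3.2 m: 10·log₁₀(10^(98.4/10)+10^(99.3/10)) = 101.88 dB SPL.
Then apply −20·log₁₀(7.1/3.2) = -6.92 dB → 95.0 dB SPL.

95.0 dB SPL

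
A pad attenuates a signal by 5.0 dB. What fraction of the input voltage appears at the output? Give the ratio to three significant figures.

0.562

Voltage ratio = 10^(dB/20).
10^(-5.0/20) = 10^(-0.2500) = 0.562.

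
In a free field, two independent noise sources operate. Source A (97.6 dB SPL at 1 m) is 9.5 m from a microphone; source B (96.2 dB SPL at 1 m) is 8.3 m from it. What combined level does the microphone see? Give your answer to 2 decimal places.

80.94 dB SPL

At the listener: L_A = 97.6 − 20·log₁₀(9.5) = 78.046 dB; L_B = 96.2 − 20·log₁₀(8.3) = 77.818 dB.
Combined: 10·log₁₀(10^(78.046/10)+10^(77.818/10)) = 80.94 dB SPL.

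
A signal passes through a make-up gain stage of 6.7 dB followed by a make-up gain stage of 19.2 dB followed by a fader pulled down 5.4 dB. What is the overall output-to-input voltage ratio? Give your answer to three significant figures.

10.6

Net gain = 6.7 + 19.2 + (−5.4) = 20.5 dB.
Voltage ratio = 10^(20.5/20) = 10.6.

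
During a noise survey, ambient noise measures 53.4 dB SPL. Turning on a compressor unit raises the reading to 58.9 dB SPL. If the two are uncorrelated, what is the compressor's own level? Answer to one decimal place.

57.5 dB SPL

Remove the background by subtracting linear intensities:
L_src = 10·log₁₀(10^(58.9/10) − 10^(53.4/10)) = 10·log₁₀(557500) = 57.5 dB SPL.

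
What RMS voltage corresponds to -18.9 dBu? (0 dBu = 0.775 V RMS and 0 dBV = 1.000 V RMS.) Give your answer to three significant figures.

0.0880 V

V = 0.775 V × 10^(-18.9/20).
= 0.775 × 0.1135 = 0.0880 V.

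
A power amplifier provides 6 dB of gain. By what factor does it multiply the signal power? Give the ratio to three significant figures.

Power ratio = 10^(dB/10).
10^(6/10) = 10^(0.6000) = 3.98.

3.98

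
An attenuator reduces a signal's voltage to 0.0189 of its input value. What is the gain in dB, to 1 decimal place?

-34.5 dB

For a voltage ratio, dB = 20·log₁₀(V₂/V₁).
20·log₁₀(0.0189) = -34.5 dB.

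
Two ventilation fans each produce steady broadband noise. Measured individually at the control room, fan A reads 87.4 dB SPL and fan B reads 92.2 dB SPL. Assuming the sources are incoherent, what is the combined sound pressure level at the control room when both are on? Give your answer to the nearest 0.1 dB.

Incoherent sources sum as intensities:
L_total = 10·log₁₀(10^(87.4/10) + 10^(92.2/10)) = 10·log₁₀(2209000000) = 93.4 dB SPL.

93.4 dB SPL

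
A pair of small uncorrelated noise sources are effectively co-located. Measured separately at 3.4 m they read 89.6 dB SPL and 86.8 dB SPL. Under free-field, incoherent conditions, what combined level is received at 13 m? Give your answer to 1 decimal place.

79.8 dB SPL

Combined at 3.4 m: 10·log₁₀(10^(89.6/10)+10^(86.8/10)) = 91.43 dB SPL.
Then apply −20·log₁₀(13/3.4) = -11.65 dB → 79.8 dB SPL.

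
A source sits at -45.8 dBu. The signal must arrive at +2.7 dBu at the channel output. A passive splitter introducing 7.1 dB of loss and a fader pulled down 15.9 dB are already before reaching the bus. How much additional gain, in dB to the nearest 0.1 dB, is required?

71.5 dB

The required make-up gain is the shortfall in the dB sum.
G = +2.7 − (-45.8) + 7.1 + 15.9 = 71.5 dB.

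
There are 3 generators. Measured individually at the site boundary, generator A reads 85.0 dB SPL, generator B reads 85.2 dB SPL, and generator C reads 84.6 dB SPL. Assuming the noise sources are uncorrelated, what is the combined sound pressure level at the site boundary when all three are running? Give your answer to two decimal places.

Incoherent sources sum as intensities:
L_total = 10·log₁₀(10^(85.0/10) + 10^(85.2/10) + 10^(84.6/10)) = 10·log₁₀(935800000) = 89.71 dB SPL.

89.71 dB SPL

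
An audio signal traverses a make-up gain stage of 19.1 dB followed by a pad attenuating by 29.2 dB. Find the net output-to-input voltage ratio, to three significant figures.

0.313

Net gain = 19.1 + (−29.2) = -10.1 dB.
Voltage ratio = 10^(-10.1/20) = 0.313.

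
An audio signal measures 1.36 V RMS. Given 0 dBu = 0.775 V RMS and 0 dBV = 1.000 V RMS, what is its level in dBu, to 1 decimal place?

dBu = 20·log₁₀(V / 0.775 V).
20·log₁₀(1.36/0.775) = +4.9 dBu.

+4.9 dBu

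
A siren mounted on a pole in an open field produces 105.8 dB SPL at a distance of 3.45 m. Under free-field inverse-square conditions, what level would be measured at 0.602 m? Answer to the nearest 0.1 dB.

121.0 dB SPL

Free-field point source: level drops by 20·log₁₀ of the distance ratio.
ΔL = −20·log₁₀(0.602/3.45) = 15.16 dB, so L₂ = 105.8 + (15.16) = 121.0 dB SPL.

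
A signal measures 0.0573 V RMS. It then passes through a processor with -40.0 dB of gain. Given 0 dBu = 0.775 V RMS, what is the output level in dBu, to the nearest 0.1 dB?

-62.6 dBu

Input level: 20·log₁₀(0.0573/0.775) = -22.62 dBu.
Output: -22.62 − 40.0 = -62.6 dBu.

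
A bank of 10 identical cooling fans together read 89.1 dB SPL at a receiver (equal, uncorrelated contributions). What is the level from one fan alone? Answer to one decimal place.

10 equal incoherent sources add 10·log₁₀(10) = 10.00 dB over one source.
L_one = 89.1 − 10.00 = 79.1 dB SPL.

79.1 dB SPL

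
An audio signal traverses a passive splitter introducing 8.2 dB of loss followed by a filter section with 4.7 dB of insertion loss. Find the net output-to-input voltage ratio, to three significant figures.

0.226

Net gain = (−8.2) + (−4.7) = -12.9 dB.
Voltage ratio = 10^(-12.9/20) = 0.226.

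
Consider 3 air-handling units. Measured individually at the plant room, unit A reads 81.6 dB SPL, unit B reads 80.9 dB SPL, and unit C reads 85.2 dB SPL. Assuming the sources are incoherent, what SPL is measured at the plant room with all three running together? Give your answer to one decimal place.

87.8 dB SPL

Uncorrelated sources add in intensity (power), not in dB.
L_total = 10·log₁₀(10^(81.6/10) + 10^(80.9/10) + 10^(85.2/10)) = 10·log₁₀(598700000) = 87.8 dB SPL.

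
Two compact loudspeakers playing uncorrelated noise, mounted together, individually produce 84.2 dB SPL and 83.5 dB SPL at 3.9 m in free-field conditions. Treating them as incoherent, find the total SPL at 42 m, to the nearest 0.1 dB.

Combined at 3.9 m: 10·log₁₀(10^(84.2/10)+10^(83.5/10)) = 86.87 dB SPL.
Then apply −20·log₁₀(42/3.9) = -20.64 dB → 66.2 dB SPL.

66.2 dB SPL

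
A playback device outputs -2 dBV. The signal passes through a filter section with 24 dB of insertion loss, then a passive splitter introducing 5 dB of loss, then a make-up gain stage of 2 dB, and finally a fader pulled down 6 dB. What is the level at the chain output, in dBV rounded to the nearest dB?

-35 dBV

In dB, series stages simply add:
-2 − 24 − 5 + 2 − 6 = -35 dBV.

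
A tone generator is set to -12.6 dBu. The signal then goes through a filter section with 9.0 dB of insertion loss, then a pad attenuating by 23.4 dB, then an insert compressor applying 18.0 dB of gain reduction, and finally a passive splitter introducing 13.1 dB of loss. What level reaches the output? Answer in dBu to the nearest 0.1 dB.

-76.1 dBu

In dB, series stages simply add:
-12.6 − 9.0 − 23.4 − 18.0 − 13.1 = -76.1 dBu.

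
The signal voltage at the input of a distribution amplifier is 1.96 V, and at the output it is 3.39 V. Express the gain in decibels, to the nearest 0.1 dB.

Voltage is an amplitude quantity, so gain = 20·log₁₀(V_out/V_in).
20·log₁₀(3.39/1.96) = 20·log₁₀(1.730) = 4.8 dB.

4.8 dB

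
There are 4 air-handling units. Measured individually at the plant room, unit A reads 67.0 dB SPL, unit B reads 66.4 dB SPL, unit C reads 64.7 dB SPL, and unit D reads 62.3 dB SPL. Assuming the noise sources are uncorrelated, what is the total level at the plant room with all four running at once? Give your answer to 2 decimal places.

Uncorrelated sources add in intensity (power), not in dB.
L_total = 10·log₁₀(10^(67.0/10) + 10^(66.4/10) + 10^(64.7/10) + 10^(62.3/10)) = 10·log₁₀(14030000) = 71.47 dB SPL.

71.47 dB SPL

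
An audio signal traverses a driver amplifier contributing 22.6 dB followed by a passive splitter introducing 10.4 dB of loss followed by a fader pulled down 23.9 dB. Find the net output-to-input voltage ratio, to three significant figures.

0.260

Net gain = 22.6 + (−10.4) + (−23.9) = -11.7 dB.
Voltage ratio = 10^(-11.7/20) = 0.260.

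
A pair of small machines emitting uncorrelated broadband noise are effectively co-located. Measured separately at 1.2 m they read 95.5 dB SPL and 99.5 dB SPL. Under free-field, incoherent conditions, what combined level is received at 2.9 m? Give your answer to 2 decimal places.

93.29 dB SPL

Combined at 1.2 m: 10·log₁₀(10^(95.5/10)+10^(99.5/10)) = 100.955 dB SPL.
Then apply −20·log₁₀(2.9/1.2) = -7.664 dB → 93.29 dB SPL.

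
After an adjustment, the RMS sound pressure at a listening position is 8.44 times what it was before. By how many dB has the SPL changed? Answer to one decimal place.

SPL change from a pressure ratio uses the 20·log₁₀ form:
20·log₁₀(8.44) = 18.5 dB.

18.5 dB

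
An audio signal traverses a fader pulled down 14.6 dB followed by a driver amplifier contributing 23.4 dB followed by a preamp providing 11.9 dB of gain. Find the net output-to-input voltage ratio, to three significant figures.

10.8

Net gain = (−14.6) + 23.4 + 11.9 = 20.7 dB.
Voltage ratio = 10^(20.7/20) = 10.8.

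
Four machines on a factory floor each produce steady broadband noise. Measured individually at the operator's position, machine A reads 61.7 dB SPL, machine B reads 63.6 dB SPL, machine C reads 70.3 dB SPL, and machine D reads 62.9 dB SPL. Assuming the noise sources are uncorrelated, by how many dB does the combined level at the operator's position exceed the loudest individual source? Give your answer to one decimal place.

Uncorrelated sources add in intensity (power), not in dB.
L_total = 10·log₁₀(10^(61.7/10) + 10^(63.6/10) + 10^(70.3/10) + 10^(62.9/10)) = 72.16 dB SPL.
Excess over the loudest (70.3 dB): 72.16 − 70.3 = 1.9 dB.

1.9 dB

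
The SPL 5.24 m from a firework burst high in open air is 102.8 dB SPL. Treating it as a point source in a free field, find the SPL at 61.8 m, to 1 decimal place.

For a point source in a free field, ΔL = −20·log₁₀(d₂/d₁).
ΔL = −20·log₁₀(61.8/5.24) = -21.43 dB, so L₂ = 102.8 + (-21.43) = 81.4 dB SPL.

81.4 dB SPL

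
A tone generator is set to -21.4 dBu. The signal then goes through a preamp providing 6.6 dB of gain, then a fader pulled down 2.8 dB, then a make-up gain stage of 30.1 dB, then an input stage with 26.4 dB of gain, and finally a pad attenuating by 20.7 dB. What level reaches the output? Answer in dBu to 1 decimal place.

+18.2 dBu

Gain stages sum in dB:
-21.4 + 6.6 − 2.8 + 30.1 + 26.4 − 20.7 = +18.2 dBu.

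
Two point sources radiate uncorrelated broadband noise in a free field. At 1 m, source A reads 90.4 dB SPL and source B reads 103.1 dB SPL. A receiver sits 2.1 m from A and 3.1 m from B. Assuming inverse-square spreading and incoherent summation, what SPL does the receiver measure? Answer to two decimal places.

At the listener: L_A = 90.4 − 20·log₁₀(2.1) = 83.956 dB; L_B = 103.1 − 20·log₁₀(3.1) = 93.273 dB.
Combined: 10·log₁₀(10^(83.956/10)+10^(93.273/10)) = 93.75 dB SPL.

93.75 dB SPL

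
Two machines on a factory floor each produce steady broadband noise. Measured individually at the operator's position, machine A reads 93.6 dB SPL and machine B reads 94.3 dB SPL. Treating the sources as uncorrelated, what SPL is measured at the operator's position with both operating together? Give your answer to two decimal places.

Incoherent sources sum as intensities:
L_total = 10·log₁₀(10^(93.6/10) + 10^(94.3/10)) = 10·log₁₀(4982000000) = 96.97 dB SPL.

96.97 dB SPL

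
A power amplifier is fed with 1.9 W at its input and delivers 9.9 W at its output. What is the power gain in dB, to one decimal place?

7.2 dB

Power is a power quantity, so gain = 10·log₁₀(P_out/P_in).
10·log₁₀(9.9/1.9) = 10·log₁₀(5.211) = 7.2 dB.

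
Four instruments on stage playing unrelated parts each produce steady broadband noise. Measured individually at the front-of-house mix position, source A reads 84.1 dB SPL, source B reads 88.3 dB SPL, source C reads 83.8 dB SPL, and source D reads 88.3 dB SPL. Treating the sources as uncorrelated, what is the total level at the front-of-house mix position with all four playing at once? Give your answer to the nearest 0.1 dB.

92.7 dB SPL

Uncorrelated sources add in intensity (power), not in dB.
L_total = 10·log₁₀(10^(84.1/10) + 10^(88.3/10) + 10^(83.8/10) + 10^(88.3/10)) = 10·log₁₀(1849000000) = 92.7 dB SPL.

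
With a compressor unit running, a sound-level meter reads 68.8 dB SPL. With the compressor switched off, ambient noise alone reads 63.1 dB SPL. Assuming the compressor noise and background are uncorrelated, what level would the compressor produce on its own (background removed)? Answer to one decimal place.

Remove the background by subtracting linear intensities:
L_src = 10·log₁₀(10^(68.8/10) − 10^(63.1/10)) = 10·log₁₀(5544000) = 67.4 dB SPL.

67.4 dB SPL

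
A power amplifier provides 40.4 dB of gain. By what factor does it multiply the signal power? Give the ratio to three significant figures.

11000

Power ratio = 10^(dB/10).
10^(40.4/10) = 10^(4.040) = 11000.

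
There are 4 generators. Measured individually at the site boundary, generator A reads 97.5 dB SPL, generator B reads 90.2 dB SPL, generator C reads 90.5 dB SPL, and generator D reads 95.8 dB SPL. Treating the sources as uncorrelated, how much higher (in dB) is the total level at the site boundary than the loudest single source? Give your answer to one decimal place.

Uncorrelated sources add in intensity (power), not in dB.
L_total = 10·log₁₀(10^(97.5/10) + 10^(90.2/10) + 10^(90.5/10) + 10^(95.8/10)) = 100.64 dB SPL.
Excess over the loudest (97.5 dB): 100.64 − 97.5 = 3.1 dB.

3.1 dB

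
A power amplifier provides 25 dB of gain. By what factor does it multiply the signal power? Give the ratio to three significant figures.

316

Power ratio = 10^(dB/10).
10^(25/10) = 10^(2.500) = 316.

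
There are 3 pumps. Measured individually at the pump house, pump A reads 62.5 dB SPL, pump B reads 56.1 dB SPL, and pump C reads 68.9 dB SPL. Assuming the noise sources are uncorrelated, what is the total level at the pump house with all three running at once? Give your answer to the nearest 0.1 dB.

70.0 dB SPL

Uncorrelated sources add in intensity (power), not in dB.
L_total = 10·log₁₀(10^(62.5/10) + 10^(56.1/10) + 10^(68.9/10)) = 10·log₁₀(9948000) = 70.0 dB SPL.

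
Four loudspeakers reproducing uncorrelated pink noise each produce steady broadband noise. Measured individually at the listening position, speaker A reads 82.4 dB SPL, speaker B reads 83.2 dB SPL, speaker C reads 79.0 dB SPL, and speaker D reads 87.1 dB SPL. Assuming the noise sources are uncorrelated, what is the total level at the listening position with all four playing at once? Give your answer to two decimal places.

Uncorrelated sources add in intensity (power), not in dB.
L_total = 10·log₁₀(10^(82.4/10) + 10^(83.2/10) + 10^(79.0/10) + 10^(87.1/10)) = 10·log₁₀(975000000) = 89.89 dB SPL.

89.89 dB SPL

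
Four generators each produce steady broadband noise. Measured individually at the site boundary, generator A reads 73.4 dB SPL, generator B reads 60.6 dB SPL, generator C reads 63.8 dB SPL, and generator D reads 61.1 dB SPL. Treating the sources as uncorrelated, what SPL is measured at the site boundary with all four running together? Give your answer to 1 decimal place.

Incoherent sources sum as intensities:
L_total = 10·log₁₀(10^(73.4/10) + 10^(60.6/10) + 10^(63.8/10) + 10^(61.1/10)) = 10·log₁₀(26710000) = 74.3 dB SPL.

74.3 dB SPL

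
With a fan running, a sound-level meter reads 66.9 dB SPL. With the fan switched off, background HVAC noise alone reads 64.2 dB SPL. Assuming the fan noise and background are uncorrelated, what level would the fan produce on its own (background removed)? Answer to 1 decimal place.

Subtract intensities: L_src = 10·log₁₀(10^(L_total/10) − 10^(L_bg/10)).
L_src = 10·log₁₀(10^(66.9/10) − 10^(64.2/10)) = 10·log₁₀(2268000) = 63.6 dB SPL.

63.6 dB SPL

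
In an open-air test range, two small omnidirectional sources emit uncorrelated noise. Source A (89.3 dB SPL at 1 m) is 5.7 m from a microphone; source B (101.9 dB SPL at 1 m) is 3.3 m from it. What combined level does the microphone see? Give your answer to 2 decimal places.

At the listener: L_A = 89.3 − 20·log₁₀(5.7) = 74.183 dB; L_B = 101.9 − 20·log₁₀(3.3) = 91.530 dB.
Combined: 10·log₁₀(10^(74.183/10)+10^(91.530/10)) = 91.61 dB SPL.

91.61 dB SPL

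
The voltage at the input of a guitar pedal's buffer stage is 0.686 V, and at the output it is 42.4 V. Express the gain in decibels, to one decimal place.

35.8 dB

For a voltage ratio, dB = 20·log₁₀(V₂/V₁).
20·log₁₀(42.4/0.686) = 20·log₁₀(61.81) = 35.8 dB.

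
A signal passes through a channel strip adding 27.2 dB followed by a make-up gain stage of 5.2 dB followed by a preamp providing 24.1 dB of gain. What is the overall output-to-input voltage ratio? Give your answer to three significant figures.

Net gain = 27.2 + 5.2 + 24.1 = 56.5 dB.
Voltage ratio = 10^(56.5/20) = 668.

668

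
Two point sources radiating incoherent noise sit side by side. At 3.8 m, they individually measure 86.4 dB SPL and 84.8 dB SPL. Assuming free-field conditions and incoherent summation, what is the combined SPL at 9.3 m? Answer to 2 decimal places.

80.91 dB SPL

Combined at 3.8 m: 10·log₁₀(10^(86.4/10)+10^(84.8/10)) = 88.684 dB SPL.
Then apply −20·log₁₀(9.3/3.8) = -7.774 dB → 80.91 dB SPL.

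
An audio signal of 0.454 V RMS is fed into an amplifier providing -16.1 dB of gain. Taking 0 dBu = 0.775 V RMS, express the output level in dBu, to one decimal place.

Input level: 20·log₁₀(0.454/0.775) = -4.64 dBu.
Output: -4.64 − 16.1 = -20.7 dBu.

-20.7 dBu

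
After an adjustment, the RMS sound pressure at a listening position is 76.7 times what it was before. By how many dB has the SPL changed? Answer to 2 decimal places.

Sound pressure is an amplitude quantity: ΔL = 20·log₁₀(p₂/p₁).
20·log₁₀(76.7) = 37.70 dB.

37.70 dB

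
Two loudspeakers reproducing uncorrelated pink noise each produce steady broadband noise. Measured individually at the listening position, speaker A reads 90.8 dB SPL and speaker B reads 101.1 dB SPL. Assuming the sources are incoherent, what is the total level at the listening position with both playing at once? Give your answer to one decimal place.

101.5 dB SPL

Add the sources as powers (linear), then convert back to dB:
L_total = 10·log₁₀(10^(90.8/10) + 10^(101.1/10)) = 10·log₁₀(14085000000) = 101.5 dB SPL.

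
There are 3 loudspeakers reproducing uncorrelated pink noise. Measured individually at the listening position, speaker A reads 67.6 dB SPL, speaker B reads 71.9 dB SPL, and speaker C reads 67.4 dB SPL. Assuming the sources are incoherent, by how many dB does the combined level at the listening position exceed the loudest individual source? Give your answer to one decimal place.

2.4 dB

Uncorrelated sources add in intensity (power), not in dB.
L_total = 10·log₁₀(10^(67.6/10) + 10^(71.9/10) + 10^(67.4/10)) = 74.27 dB SPL.
Excess over the loudest (71.9 dB): 74.27 − 71.9 = 2.4 dB.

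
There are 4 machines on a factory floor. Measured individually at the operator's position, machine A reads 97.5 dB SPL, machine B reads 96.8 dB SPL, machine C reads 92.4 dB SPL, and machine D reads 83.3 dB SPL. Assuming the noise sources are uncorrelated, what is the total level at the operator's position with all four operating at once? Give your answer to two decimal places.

100.92 dB SPL

Add the sources as powers (linear), then convert back to dB:
L_total = 10·log₁₀(10^(97.5/10) + 10^(96.8/10) + 10^(92.4/10) + 10^(83.3/10)) = 10·log₁₀(12361000000) = 100.92 dB SPL.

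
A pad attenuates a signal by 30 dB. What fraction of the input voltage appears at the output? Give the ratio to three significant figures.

Voltage ratio = 10^(dB/20).
10^(-30/20) = 10^(-1.500) = 0.0316.

0.0316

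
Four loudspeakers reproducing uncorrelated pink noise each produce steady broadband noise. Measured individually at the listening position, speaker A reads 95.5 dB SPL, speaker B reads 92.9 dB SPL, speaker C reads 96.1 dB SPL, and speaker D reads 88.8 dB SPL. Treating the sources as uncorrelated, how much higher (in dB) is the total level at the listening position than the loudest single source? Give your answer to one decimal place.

4.0 dB

Incoherent sources sum as intensities:
L_total = 10·log₁₀(10^(95.5/10) + 10^(92.9/10) + 10^(96.1/10) + 10^(88.8/10)) = 100.14 dB SPL.
Excess over the loudest (96.1 dB): 100.14 − 96.1 = 4.0 dB.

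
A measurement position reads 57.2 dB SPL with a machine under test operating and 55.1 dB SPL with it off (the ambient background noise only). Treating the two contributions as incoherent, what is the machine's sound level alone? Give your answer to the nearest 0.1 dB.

53.0 dB SPL

Background correction is a power subtraction:
L_src = 10·log₁₀(10^(57.2/10) − 10^(55.1/10)) = 10·log₁₀(201200) = 53.0 dB SPL.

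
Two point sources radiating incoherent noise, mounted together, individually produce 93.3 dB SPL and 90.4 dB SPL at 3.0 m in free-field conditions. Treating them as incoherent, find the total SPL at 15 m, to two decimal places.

81.12 dB SPL

Combined at 3.0 m: 10·log₁₀(10^(93.3/10)+10^(90.4/10)) = 95.098 dB SPL.
Then apply −20·log₁₀(15/3.0) = -13.979 dB → 81.12 dB SPL.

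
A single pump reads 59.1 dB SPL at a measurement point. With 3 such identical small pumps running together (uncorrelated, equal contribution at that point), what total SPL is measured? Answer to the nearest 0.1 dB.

63.9 dB SPL

3 equal incoherent sources raise the level by 10·log₁₀(3) = 4.77 dB.
L_total = 59.1 + 4.77 = 63.9 dB SPL.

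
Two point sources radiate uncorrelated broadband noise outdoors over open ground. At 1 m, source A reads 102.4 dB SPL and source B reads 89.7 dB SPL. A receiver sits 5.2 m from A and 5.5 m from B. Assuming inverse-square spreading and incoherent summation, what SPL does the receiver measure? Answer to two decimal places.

88.28 dB SPL

At the listener: L_A = 102.4 − 20·log₁₀(5.2) = 88.080 dB; L_B = 89.7 − 20·log₁₀(5.5) = 74.893 dB.
Combined: 10·log₁₀(10^(88.080/10)+10^(74.893/10)) = 88.28 dB SPL.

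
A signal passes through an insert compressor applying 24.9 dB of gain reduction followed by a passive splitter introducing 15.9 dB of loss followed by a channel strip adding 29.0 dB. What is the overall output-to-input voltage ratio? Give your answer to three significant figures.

Net gain = (−24.9) + (−15.9) + 29.0 = -11.8 dB.
Voltage ratio = 10^(-11.8/20) = 0.257.

0.257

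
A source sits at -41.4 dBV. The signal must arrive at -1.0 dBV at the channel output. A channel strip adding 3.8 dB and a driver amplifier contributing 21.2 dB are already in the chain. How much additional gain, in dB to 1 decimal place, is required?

15.4 dB

The required make-up gain is the shortfall in the dB sum.
G = -1.0 − (-41.4) − 3.8 − 21.2 = 15.4 dB.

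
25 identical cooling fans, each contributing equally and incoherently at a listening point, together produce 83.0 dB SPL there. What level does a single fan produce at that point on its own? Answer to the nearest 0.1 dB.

25 equal incoherent sources add 10·log₁₀(25) = 13.98 dB over one source.
L_one = 83.0 − 13.98 = 69.0 dB SPL.

69.0 dB SPL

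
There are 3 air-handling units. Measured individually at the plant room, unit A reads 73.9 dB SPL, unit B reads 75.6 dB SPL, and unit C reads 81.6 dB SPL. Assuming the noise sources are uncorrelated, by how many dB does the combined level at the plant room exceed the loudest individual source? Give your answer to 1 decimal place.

Uncorrelated sources add in intensity (power), not in dB.
L_total = 10·log₁₀(10^(73.9/10) + 10^(75.6/10) + 10^(81.6/10)) = 83.13 dB SPL.
Excess over the loudest (81.6 dB): 83.13 − 81.6 = 1.5 dB.

1.5 dB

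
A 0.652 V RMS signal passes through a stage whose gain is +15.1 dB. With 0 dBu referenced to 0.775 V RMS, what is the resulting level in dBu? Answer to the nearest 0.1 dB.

Input level: 20·log₁₀(0.652/0.775) = -1.50 dBu.
Output: -1.50 + 15.1 = +13.6 dBu.

+13.6 dBu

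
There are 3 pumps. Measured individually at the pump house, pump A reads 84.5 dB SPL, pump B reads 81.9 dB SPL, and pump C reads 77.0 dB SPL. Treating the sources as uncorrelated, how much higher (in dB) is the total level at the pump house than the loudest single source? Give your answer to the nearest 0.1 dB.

2.4 dB

Add the sources as powers (linear), then convert back to dB:
L_total = 10·log₁₀(10^(84.5/10) + 10^(81.9/10) + 10^(77.0/10)) = 86.87 dB SPL.
Excess over the loudest (84.5 dB): 86.87 − 84.5 = 2.4 dB.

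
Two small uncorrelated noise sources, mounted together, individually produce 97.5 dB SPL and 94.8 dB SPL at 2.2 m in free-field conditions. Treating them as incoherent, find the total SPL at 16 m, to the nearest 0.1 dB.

82.1 dB SPL

Combined at 2.2 m: 10·log₁₀(10^(97.5/10)+10^(94.8/10)) = 99.37 dB SPL.
Then apply −20·log₁₀(16/2.2) = -17.23 dB → 82.1 dB SPL.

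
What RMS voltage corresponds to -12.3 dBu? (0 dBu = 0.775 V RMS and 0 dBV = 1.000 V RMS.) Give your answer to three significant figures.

0.188 V

V = 0.775 V × 10^(-12.3/20).
= 0.775 × 0.2427 = 0.188 V.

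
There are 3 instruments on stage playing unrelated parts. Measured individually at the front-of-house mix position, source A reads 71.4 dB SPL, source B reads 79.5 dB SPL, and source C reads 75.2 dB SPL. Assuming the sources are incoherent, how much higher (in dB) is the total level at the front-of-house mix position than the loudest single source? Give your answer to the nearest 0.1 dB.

1.8 dB

Add the sources as powers (linear), then convert back to dB:
L_total = 10·log₁₀(10^(71.4/10) + 10^(79.5/10) + 10^(75.2/10)) = 81.34 dB SPL.
Excess over the loudest (79.5 dB): 81.34 − 79.5 = 1.8 dB.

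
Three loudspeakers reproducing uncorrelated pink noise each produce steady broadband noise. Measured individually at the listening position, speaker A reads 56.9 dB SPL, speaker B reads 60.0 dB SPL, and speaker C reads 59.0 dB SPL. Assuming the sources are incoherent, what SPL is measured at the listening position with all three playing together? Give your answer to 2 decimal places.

63.59 dB SPL

Incoherent sources sum as intensities:
L_total = 10·log₁₀(10^(56.9/10) + 10^(60.0/10) + 10^(59.0/10)) = 10·log₁₀(2284000) = 63.59 dB SPL.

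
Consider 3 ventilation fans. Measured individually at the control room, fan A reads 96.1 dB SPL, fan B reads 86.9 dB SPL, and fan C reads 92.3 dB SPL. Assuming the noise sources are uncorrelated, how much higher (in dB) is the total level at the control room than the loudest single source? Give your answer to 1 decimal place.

1.9 dB

Incoherent sources sum as intensities:
L_total = 10·log₁₀(10^(96.1/10) + 10^(86.9/10) + 10^(92.3/10)) = 97.97 dB SPL.
Excess over the loudest (96.1 dB): 97.97 − 96.1 = 1.9 dB.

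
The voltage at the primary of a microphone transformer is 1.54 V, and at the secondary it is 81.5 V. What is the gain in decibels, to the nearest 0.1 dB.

34.5 dB

Voltage is an amplitude quantity, so gain = 20·log₁₀(V_out/V_in).
20·log₁₀(81.5/1.54) = 20·log₁₀(52.92) = 34.5 dB.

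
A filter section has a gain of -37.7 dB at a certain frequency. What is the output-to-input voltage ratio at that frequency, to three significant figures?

0.0130

Voltage ratio = 10^(dB/20).
10^(-37.7/20) = 10^(-1.885) = 0.0130.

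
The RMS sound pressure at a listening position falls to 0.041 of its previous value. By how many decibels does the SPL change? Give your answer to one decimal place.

-27.7 dB

SPL change from a pressure ratio uses the 20·log₁₀ form:
20·log₁₀(0.041) = -27.7 dB.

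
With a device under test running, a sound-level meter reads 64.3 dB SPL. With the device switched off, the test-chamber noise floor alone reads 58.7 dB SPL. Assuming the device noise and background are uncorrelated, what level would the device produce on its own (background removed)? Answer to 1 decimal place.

Subtract intensities: L_src = 10·log₁₀(10^(L_total/10) − 10^(L_bg/10)).
L_src = 10·log₁₀(10^(64.3/10) − 10^(58.7/10)) = 10·log₁₀(1950000) = 62.9 dB SPL.

62.9 dB SPL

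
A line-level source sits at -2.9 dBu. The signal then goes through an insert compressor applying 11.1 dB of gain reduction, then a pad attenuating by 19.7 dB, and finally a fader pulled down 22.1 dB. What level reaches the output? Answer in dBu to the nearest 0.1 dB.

Cascaded gains and losses add directly in dB.
-2.9 − 11.1 − 19.7 − 22.1 = -55.8 dBu.

-55.8 dBu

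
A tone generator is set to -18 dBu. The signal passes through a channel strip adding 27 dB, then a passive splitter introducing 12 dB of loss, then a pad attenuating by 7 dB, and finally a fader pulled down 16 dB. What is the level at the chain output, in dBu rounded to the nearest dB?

-26 dBu

Cascaded gains and losses add directly in dB.
-18 + 27 − 12 − 7 − 16 = -26 dBu.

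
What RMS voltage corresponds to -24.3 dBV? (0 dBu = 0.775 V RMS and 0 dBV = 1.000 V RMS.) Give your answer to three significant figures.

0.0610 V

V = 1.000 V × 10^(-24.3/20).
= 1.000 × 0.06095 = 0.0610 V.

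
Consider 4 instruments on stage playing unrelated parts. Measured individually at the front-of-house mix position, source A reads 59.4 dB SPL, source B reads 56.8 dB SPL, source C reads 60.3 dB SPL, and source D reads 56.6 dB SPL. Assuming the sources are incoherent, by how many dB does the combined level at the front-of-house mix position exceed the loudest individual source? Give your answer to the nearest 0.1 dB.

Uncorrelated sources add in intensity (power), not in dB.
L_total = 10·log₁₀(10^(59.4/10) + 10^(56.8/10) + 10^(60.3/10) + 10^(56.6/10)) = 64.59 dB SPL.
Excess over the loudest (60.3 dB): 64.59 − 60.3 = 4.3 dB.

4.3 dB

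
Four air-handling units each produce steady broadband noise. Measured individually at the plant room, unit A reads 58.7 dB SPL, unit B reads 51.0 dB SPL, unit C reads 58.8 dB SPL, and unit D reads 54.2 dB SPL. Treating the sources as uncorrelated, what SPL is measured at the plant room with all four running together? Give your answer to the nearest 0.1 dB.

Uncorrelated sources add in intensity (power), not in dB.
L_total = 10·log₁₀(10^(58.7/10) + 10^(51.0/10) + 10^(58.8/10) + 10^(54.2/10)) = 10·log₁₀(1889000) = 62.8 dB SPL.

62.8 dB SPL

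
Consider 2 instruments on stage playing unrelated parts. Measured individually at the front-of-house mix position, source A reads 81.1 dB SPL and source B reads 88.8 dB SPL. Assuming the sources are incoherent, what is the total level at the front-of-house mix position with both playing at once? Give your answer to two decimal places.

Add the sources as powers (linear), then convert back to dB:
L_total = 10·log₁₀(10^(81.1/10) + 10^(88.8/10)) = 10·log₁₀(887400000) = 89.48 dB SPL.

89.48 dB SPL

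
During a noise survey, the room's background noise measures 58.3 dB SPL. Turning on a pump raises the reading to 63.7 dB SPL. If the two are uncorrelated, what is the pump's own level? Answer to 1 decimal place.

62.2 dB SPL

Subtract intensities: L_src = 10·log₁₀(10^(L_total/10) − 10^(L_bg/10)).
L_src = 10·log₁₀(10^(63.7/10) − 10^(58.3/10)) = 10·log₁₀(1668000) = 62.2 dB SPL.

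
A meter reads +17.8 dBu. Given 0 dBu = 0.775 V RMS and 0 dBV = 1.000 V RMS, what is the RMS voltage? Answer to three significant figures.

6.02 V

V = 0.775 V × 10^(+17.8/20).
= 0.775 × 7.762 = 6.02 V.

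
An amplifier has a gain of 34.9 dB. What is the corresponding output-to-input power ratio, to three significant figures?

3090

Power ratio = 10^(dB/10).
10^(34.9/10) = 10^(3.490) = 3090.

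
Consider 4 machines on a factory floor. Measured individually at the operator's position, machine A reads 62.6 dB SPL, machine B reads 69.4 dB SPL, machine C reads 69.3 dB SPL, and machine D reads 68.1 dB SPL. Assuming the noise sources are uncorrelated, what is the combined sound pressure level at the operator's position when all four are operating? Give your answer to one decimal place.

Incoherent sources sum as intensities:
L_total = 10·log₁₀(10^(62.6/10) + 10^(69.4/10) + 10^(69.3/10) + 10^(68.1/10)) = 10·log₁₀(25500000) = 74.1 dB SPL.

74.1 dB SPL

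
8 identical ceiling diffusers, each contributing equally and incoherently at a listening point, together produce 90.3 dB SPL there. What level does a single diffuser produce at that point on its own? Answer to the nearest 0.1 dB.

8 equal incoherent sources add 10·log₁₀(8) = 9.03 dB over one source.
L_one = 90.3 − 9.03 = 81.3 dB SPL.

81.3 dB SPL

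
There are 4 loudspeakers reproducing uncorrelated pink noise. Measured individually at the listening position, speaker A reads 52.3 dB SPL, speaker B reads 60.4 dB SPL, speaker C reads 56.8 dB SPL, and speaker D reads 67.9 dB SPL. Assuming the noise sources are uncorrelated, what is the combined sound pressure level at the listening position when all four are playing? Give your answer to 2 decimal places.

Incoherent sources sum as intensities:
L_total = 10·log₁₀(10^(52.3/10) + 10^(60.4/10) + 10^(56.8/10) + 10^(67.9/10)) = 10·log₁₀(7911000) = 68.98 dB SPL.

68.98 dB SPL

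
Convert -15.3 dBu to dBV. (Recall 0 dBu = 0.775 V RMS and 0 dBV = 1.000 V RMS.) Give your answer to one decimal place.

-17.5 dBV

The offset between the scales is 20·log₁₀(0.775/1.000) = −2.214 dB.
So dBV = -15.3 − 2.214 = -17.5 dBV.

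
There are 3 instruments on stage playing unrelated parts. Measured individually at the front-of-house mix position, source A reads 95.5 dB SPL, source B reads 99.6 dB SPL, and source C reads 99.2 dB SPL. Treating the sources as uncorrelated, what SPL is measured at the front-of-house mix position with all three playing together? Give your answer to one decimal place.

Add the sources as powers (linear), then convert back to dB:
L_total = 10·log₁₀(10^(95.5/10) + 10^(99.6/10) + 10^(99.2/10)) = 10·log₁₀(20986000000) = 103.2 dB SPL.

103.2 dB SPL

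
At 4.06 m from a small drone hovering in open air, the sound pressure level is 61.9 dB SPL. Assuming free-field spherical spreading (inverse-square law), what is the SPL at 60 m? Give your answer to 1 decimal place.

Inverse-square spreading gives ΔL = −20·log₁₀(d₂/d₁).
ΔL = −20·log₁₀(60/4.06) = -23.39 dB, so L₂ = 61.9 + (-23.39) = 38.5 dB SPL.

38.5 dB SPL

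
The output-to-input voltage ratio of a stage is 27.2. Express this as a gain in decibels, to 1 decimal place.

28.7 dB

Voltage is an amplitude quantity, so gain = 20·log₁₀(V_out/V_in).
20·log₁₀(27.2) = 28.7 dB.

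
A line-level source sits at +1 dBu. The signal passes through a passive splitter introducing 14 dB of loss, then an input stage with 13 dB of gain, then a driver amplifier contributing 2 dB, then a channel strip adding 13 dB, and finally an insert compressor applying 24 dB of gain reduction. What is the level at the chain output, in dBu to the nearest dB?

Gain stages sum in dB:
+1 − 14 + 13 + 2 + 13 − 24 = -9 dBu.

-9 dBu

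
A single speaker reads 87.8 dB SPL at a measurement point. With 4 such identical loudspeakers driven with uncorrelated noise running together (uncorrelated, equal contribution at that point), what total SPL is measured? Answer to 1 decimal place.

93.8 dB SPL

4 equal incoherent sources raise the level by 10·log₁₀(4) = 6.02 dB.
L_total = 87.8 + 6.02 = 93.8 dB SPL.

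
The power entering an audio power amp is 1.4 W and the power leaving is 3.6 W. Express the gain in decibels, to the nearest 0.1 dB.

Power is a power quantity, so gain = 10·log₁₀(P_out/P_in).
10·log₁₀(3.6/1.4) = 10·log₁₀(2.571) = 4.1 dB.

4.1 dB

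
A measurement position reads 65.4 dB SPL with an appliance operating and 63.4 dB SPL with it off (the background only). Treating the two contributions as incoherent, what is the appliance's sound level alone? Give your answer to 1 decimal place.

61.1 dB SPL

Remove the background by subtracting linear intensities:
L_src = 10·log₁₀(10^(65.4/10) − 10^(63.4/10)) = 10·log₁₀(1280000) = 61.1 dB SPL.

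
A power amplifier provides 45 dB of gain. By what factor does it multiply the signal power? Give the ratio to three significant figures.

31600

Power ratio = 10^(dB/10).
10^(45/10) = 10^(4.500) = 31600.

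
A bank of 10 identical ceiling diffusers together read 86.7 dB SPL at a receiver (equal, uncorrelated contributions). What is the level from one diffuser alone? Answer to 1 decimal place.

10 equal incoherent sources add 10·log₁₀(10) = 10.00 dB over one source.
L_one = 86.7 − 10.00 = 76.7 dB SPL.

76.7 dB SPL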